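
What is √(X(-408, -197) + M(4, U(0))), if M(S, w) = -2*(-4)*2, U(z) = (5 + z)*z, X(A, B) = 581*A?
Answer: 2*I*√59258 ≈ 486.86*I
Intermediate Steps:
U(z) = z*(5 + z)
M(S, w) = 16 (M(S, w) = 8*2 = 16)
√(X(-408, -197) + M(4, U(0))) = √(581*(-408) + 16) = √(-237048 + 16) = √(-237032) = 2*I*√59258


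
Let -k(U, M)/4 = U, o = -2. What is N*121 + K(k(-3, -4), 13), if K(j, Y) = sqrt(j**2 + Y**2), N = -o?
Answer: 242 + sqrt(313) ≈ 259.69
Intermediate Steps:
k(U, M) = -4*U
N = 2 (N = -1*(-2) = 2)
K(j, Y) = sqrt(Y**2 + j**2)
N*121 + K(k(-3, -4), 13) = 2*121 + sqrt(13**2 + (-4*(-3))**2) = 242 + sqrt(169 + 12**2) = 242 + sqrt(169 + 144) = 242 + sqrt(313)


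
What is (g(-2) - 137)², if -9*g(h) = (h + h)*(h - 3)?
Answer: 1570009/81 ≈ 19383.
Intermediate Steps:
g(h) = -2*h*(-3 + h)/9 (g(h) = -(h + h)*(h - 3)/9 = -2*h*(-3 + h)/9)
(g(-2) - 137)² = ((2/9)*(-2)*(3 - 1*(-2)) - 137)² = ((2/9)*(-2)*(3 + 2) - 137)² = ((2/9)*(-2)*5 - 137)² = (-20/9 - 137)² = (-1253/9)² = 1570009/81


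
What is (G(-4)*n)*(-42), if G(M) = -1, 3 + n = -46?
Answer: -2058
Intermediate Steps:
n = -49 (n = -3 - 46 = -49)
(G(-4)*n)*(-42) = -1*(-49)*(-42) = 49*(-42) = -2058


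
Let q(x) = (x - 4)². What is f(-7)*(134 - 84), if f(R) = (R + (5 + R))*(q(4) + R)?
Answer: 3150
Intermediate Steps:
q(x) = (-4 + x)²
f(R) = R*(5 + 2*R) (f(R) = (R + (5 + R))*((-4 + 4)² + R) = (5 + 2*R)*(0² + R) = (5 + 2*R)*(0 + R) = (5 + 2*R)*R = R*(5 + 2*R))
f(-7)*(134 - 84) = (-7*(5 + 2*(-7)))*(134 - 84) = -7*(5 - 14)*50 = -7*(-9)*50 = 63*50 = 3150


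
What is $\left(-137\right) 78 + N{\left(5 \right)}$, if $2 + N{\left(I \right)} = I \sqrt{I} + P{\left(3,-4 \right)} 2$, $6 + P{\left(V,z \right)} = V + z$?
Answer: $-10702 + 5 \sqrt{5} \approx -10691.0$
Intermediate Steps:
$P{\left(V,z \right)} = -6 + V + z$ ($P{\left(V,z \right)} = -6 + \left(V + z\right) = -6 + V + z$)
$N{\left(I \right)} = -16 + I^{\frac{3}{2}}$ ($N{\left(I \right)} = -2 + \left(I \sqrt{I} + \left(-6 + 3 - 4\right) 2\right) = -2 + \left(I^{\frac{3}{2}} - 14\right) = -2 + \left(-14 + I^{\frac{3}{2}}\right) = -16 + I^{\frac{3}{2}}$)
$\left(-137\right) 78 + N{\left(5 \right)} = \left(-137\right) 78 - \left(16 - 5^{\frac{3}{2}}\right) = -10686 - \left(16 - 5 \sqrt{5}\right) = -10702 + 5 \sqrt{5}$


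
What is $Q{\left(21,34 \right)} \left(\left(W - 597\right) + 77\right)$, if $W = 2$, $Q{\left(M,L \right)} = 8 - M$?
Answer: $6734$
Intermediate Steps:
$Q{\left(21,34 \right)} \left(\left(W - 597\right) + 77\right) = \left(8 - 21\right) \left(\left(2 - 597\right) + 77\right) = \left(8 - 21\right) \left(-595 + 77\right) = \left(-13\right) \left(-518\right) = 6734$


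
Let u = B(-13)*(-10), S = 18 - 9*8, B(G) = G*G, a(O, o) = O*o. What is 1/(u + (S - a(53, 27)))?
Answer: -1/3175 ≈ -0.00031496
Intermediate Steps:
B(G) = G**2
S = -54 (S = 18 - 72 = -54)
u = -1690 (u = (-13)**2*(-10) = 169*(-10) = -1690)
1/(u + (S - a(53, 27))) = 1/(-1690 + (-54 - 53*27)) = 1/(-1690 + (-54 - 1*1431)) = 1/(-1690 + (-54 - 1431)) = 1/(-1690 - 1485) = 1/(-3175) = -1/3175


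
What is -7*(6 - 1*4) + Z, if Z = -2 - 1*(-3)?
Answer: -13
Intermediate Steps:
Z = 1 (Z = -2 + 3 = 1)
-7*(6 - 1*4) + Z = -7*(6 - 1*4) + 1 = -7*(6 - 4) + 1 = -7*2 + 1 = -14 + 1 = -13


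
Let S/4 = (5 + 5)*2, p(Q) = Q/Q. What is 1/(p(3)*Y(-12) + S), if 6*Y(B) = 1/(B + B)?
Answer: 144/11519 ≈ 0.012501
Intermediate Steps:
p(Q) = 1
Y(B) = 1/(12*B) (Y(B) = 1/(6*(B + B)) = 1/(6*((2*B))) = (1/(2*B))/6 = 1/(12*B))
S = 80 (S = 4*((5 + 5)*2) = 4*(10*2) = 4*20 = 80)
1/(p(3)*Y(-12) + S) = 1/(1*((1/12)/(-12)) + 80) = 1/(1*((1/12)*(-1/12)) + 80) = 1/(1*(-1/144) + 80) = 1/(-1/144 + 80) = 1/(11519/144) = 144/11519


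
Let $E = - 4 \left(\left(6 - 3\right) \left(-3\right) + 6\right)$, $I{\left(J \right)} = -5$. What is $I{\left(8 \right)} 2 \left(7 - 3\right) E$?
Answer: $-480$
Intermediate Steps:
$E = 12$ ($E = - 4 \left(3 \left(-3\right) + 6\right) = - 4 \left(-9 + 6\right) = \left(-4\right) \left(-3\right) = 12$)
$I{\left(8 \right)} 2 \left(7 - 3\right) E = - 5 \cdot 2 \left(7 - 3\right) 12 = - 5 \cdot 2 \cdot 4 \cdot 12 = \left(-5\right) 8 \cdot 12 = \left(-40\right) 12 = -480$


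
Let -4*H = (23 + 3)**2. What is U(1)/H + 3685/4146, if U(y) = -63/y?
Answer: 883963/700674 ≈ 1.2616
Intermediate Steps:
H = -169 (H = -(23 + 3)**2/4 = -1/4*26**2 = -1/4*676 = -169)
U(1)/H + 3685/4146 = -63/1/(-169) + 3685/4146 = -63*1*(-1/169) + 3685*(1/4146) = -63*(-1/169) + 3685/4146 = 63/169 + 3685/4146 = 883963/700674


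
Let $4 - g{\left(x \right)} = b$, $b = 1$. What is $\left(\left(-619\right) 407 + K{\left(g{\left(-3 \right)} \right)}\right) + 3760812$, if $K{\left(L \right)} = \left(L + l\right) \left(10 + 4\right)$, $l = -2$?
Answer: $3508893$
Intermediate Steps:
$g{\left(x \right)} = 3$ ($g{\left(x \right)} = 4 - 1 = 3$)
$K{\left(L \right)} = -28 + 14 L$ ($K{\left(L \right)} = \left(L - 2\right) \left(10 + 4\right) = \left(-2 + L\right) 14 = -28 + 14 L$)
$\left(\left(-619\right) 407 + K{\left(g{\left(-3 \right)} \right)}\right) + 3760812 = \left(\left(-619\right) 407 + \left(-28 + 14 \cdot 3\right)\right) + 3760812 = \left(-251933 + \left(-28 + 42\right)\right) + 3760812 = \left(-251933 + 14\right) + 3760812 = -251919 + 3760812 = 3508893$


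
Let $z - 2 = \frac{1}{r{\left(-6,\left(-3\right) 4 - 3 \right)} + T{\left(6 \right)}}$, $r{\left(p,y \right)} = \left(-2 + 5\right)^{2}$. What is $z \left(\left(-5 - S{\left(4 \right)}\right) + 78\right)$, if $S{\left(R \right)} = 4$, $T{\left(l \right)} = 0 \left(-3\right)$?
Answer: $\frac{437}{3} \approx 145.67$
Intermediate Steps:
$T{\left(l \right)} = 0$
$r{\left(p,y \right)} = 9$ ($r{\left(p,y \right)} = 3^{2} = 9$)
$z = \frac{19}{9}$ ($z = 2 + \frac{1}{9 + 0} = 2 + \frac{1}{9} = \frac{19}{9} \approx 2.1111$)
$z \left(\left(-5 - S{\left(4 \right)}\right) + 78\right) = \frac{19 \left(\left(-5 - 4\right) + 78\right)}{9} = \frac{19 \left(-9 + 78\right)}{9} = \frac{19}{9} \cdot 69 = \frac{437}{3}$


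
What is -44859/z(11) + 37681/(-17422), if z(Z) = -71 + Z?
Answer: 129878773/174220 ≈ 745.49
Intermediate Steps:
-44859/z(11) + 37681/(-17422) = -44859/(-71 + 11) + 37681/(-17422) = -44859/(-60) + 37681*(-1/17422) = -44859*(-1/60) - 37681/17422 = 14953/20 - 37681/17422 = 129878773/174220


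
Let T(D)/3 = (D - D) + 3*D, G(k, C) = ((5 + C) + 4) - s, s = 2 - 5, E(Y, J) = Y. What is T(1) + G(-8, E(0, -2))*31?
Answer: 381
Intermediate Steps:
s = -3
G(k, C) = 12 + C (G(k, C) = ((5 + C) + 4) - 1*(-3) = (9 + C) + 3 = 12 + C)
T(D) = 9*D (T(D) = 3*((D - D) + 3*D) = 3*(0 + 3*D) = 3*(3*D) = 9*D)
T(1) + G(-8, E(0, -2))*31 = 9*1 + (12 + 0)*31 = 9 + 12*31 = 9 + 372 = 381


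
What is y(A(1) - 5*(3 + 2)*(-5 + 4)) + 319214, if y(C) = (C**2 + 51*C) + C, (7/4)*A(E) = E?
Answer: 15738683/49 ≈ 3.2120e+5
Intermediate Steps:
A(E) = 4*E/7
y(C) = C**2 + 52*C
y(A(1) - 5*(3 + 2)*(-5 + 4)) + 319214 = ((4/7)*1 - 5*(3 + 2)*(-5 + 4))*(52 + ((4/7)*1 - 5*(3 + 2)*(-5 + 4))) + 319214 = (4/7 - 25*(-1))*(52 + (4/7 - 25*(-1))) + 319214 = (4/7 - 5*(-5))*(52 + (4/7 - 5*(-5))) + 319214 = (4/7 + 25)*(52 + (4/7 + 25)) + 319214 = 179*(52 + 179/7)/7 + 319214 = (179/7)*(543/7) + 319214 = 97197/49 + 319214 = 15738683/49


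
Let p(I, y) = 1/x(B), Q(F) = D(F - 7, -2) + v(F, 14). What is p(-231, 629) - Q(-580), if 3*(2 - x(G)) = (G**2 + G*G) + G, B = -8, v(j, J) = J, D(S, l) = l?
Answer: -457/38 ≈ -12.026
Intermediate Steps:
Q(F) = 12 (Q(F) = -2 + 14 = 12)
x(G) = 2 - 2*G**2/3 - G/3 (x(G) = 2 - ((G**2 + G*G) + G)/3 = 2 - ((G**2 + G**2) + G)/3 = 2 - (2*G**2 + G)/3 = 2 - (G + 2*G**2)/3 = 2 + (-2*G**2/3 - G/3) = 2 - 2*G**2/3 - G/3)
p(I, y) = -1/38 (p(I, y) = 1/(2 - 2/3*(-8)**2 - 1/3*(-8)) = 1/(2 - 2/3*64 + 8/3) = 1/(2 - 128/3 + 8/3) = 1/(-38) = -1/38)
p(-231, 629) - Q(-580) = -1/38 - 1*12 = -1/38 - 12 = -457/38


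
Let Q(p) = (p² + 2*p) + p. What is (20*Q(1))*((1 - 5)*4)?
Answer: -1280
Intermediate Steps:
Q(p) = p² + 3*p
(20*Q(1))*((1 - 5)*4) = (20*(1*(3 + 1)))*((1 - 5)*4) = (20*(1*4))*(-4*4) = (20*4)*(-16) = 80*(-16) = -1280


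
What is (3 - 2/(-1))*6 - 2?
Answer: 28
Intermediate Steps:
(3 - 2/(-1))*6 - 2 = (3 - 2*(-1))*6 - 2 = (3 - 1*(-2))*6 - 2 = (3 + 2)*6 - 2 = 5*6 - 2 = 30 - 2 = 28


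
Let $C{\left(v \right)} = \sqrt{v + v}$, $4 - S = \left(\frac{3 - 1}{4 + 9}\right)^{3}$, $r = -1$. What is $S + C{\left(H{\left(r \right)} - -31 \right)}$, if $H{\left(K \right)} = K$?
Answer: $\frac{8780}{2197} + 2 \sqrt{15} \approx 11.742$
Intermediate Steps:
$S = \frac{8780}{2197}$ ($S = 4 - \left(\frac{3 - 1}{4 + 9}\right)^{3} = 4 - \left(\frac{2}{13}\right)^{3} = 4 - \frac{8}{2197} = \frac{8780}{2197} \approx 3.9964$)
$C{\left(v \right)} = \sqrt{2} \sqrt{v}$ ($C{\left(v \right)} = \sqrt{2 v} = \sqrt{2} \sqrt{v}$)
$S + C{\left(H{\left(r \right)} - -31 \right)} = \frac{8780}{2197} + \sqrt{2} \sqrt{-1 - -31} = \frac{8780}{2197} + \sqrt{2} \sqrt{-1 + 31} = \frac{8780}{2197} + \sqrt{2} \sqrt{30} = \frac{8780}{2197} + 2 \sqrt{15}$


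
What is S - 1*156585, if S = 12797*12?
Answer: -3021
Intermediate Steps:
S = 153564
S - 1*156585 = 153564 - 1*156585 = 153564 - 156585 = -3021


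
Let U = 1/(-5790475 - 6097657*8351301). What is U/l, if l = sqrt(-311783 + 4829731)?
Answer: -sqrt(1129487)/224274030486749434968 ≈ -4.7387e-18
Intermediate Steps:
l = 2*sqrt(1129487) (l = sqrt(4517948) = 2*sqrt(1129487) ≈ 2125.5)
U = -1/99281368659732 (U = (1/8351301)/(-11888132) = -1/11888132*1/8351301 = -1/99281368659732 ≈ -1.0072e-14)
U/l = -sqrt(1129487)/2258974/99281368659732 = -sqrt(1129487)/224274030486749434968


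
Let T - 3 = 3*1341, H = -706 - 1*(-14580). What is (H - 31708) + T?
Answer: -13808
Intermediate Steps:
H = 13874 (H = -706 + 14580 = 13874)
T = 4026 (T = 3 + 3*1341 = 3 + 4023 = 4026)
(H - 31708) + T = (13874 - 31708) + 4026 = -17834 + 4026 = -13808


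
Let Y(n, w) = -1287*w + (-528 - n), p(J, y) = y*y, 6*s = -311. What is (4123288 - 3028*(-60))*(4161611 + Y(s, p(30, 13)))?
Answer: 50931626538844/3 ≈ 1.6977e+13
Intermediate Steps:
s = -311/6 (s = (1/6)*(-311) = -311/6 ≈ -51.833)
p(J, y) = y**2
Y(n, w) = -528 - n - 1287*w
(4123288 - 3028*(-60))*(4161611 + Y(s, p(30, 13))) = (4123288 - 3028*(-60))*(4161611 + (-528 - 1*(-311/6) - 1287*13**2)) = (4123288 + 181680)*(4161611 + (-528 + 311/6 - 1287*169)) = 4304968*(4161611 + (-528 + 311/6 - 217503)) = 4304968*(4161611 - 1307875/6) = 4304968*(23661791/6) = 50931626538844/3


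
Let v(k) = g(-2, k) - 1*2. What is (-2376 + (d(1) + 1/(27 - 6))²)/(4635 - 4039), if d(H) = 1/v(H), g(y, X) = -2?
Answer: -16764767/4205376 ≈ -3.9865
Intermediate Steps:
v(k) = -4 (v(k) = -2 - 1*2 = -2 - 2 = -4)
d(H) = -¼ (d(H) = 1/(-4) = 1*(-¼) = -¼)
(-2376 + (d(1) + 1/(27 - 6))²)/(4635 - 4039) = (-2376 + (-¼ + 1/(27 - 6))²)/(4635 - 4039) = (-2376 + (-¼ + 1/21)²)/596 = (-2376 + (-¼ + 1/21)²)*(1/596) = (-2376 + (-17/84)²)*(1/596) = (-2376 + 289/7056)*(1/596) = -16764767/7056*1/596 = -16764767/4205376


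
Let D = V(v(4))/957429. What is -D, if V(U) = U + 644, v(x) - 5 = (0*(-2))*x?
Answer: -59/87039 ≈ -0.00067786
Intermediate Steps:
v(x) = 5 (v(x) = 5 + (0*(-2))*x = 5 + 0*x = 5 + 0 = 5)
V(U) = 644 + U
D = 59/87039 (D = (644 + 5)/957429 = 649*(1/957429) = 59/87039 ≈ 0.00067786)
-D = -1*59/87039 = -59/87039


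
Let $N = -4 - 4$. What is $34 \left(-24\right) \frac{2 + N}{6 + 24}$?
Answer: $\frac{816}{5} \approx 163.2$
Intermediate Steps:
$N = -8$
$34 \left(-24\right) \frac{2 + N}{6 + 24} = 34 \left(-24\right) \frac{2 - 8}{6 + 24} = - 816 \left(- \frac{6}{30}\right) = - 816 \left(\left(-6\right) \frac{1}{30}\right) = \left(-816\right) \left(- \frac{1}{5}\right) = \frac{816}{5}$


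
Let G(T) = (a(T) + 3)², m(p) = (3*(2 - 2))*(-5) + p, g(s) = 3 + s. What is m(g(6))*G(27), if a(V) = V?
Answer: 8100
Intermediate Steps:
m(p) = p (m(p) = (3*0)*(-5) + p = 0*(-5) + p = 0 + p = p)
G(T) = (3 + T)² (G(T) = (T + 3)² = (3 + T)²)
m(g(6))*G(27) = (3 + 6)*(3 + 27)² = 9*30² = 9*900 = 8100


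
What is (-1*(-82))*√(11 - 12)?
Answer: 82*I ≈ 82.0*I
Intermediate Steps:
(-1*(-82))*√(11 - 12) = 82*√(-1) = 82*I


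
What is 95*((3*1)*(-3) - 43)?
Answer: -4940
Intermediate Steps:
95*((3*1)*(-3) - 43) = 95*(3*(-3) - 43) = 95*(-9 - 43) = 95*(-52) = -4940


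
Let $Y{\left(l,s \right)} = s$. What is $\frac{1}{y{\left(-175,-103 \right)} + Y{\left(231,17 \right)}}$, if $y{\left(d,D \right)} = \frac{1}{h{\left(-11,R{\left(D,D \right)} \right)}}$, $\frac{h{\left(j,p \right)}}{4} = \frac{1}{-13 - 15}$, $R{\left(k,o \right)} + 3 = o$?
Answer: $\frac{1}{10} \approx 0.1$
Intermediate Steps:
$R{\left(k,o \right)} = -3 + o$
$h{\left(j,p \right)} = - \frac{1}{7}$ ($h{\left(j,p \right)} = \frac{4}{-13 - 15} = \frac{4}{-28} = 4 \left(- \frac{1}{28}\right) = - \frac{1}{7}$)
$y{\left(d,D \right)} = -7$ ($y{\left(d,D \right)} = \frac{1}{- \frac{1}{7}} = -7$)
$\frac{1}{y{\left(-175,-103 \right)} + Y{\left(231,17 \right)}} = \frac{1}{-7 + 17} = \frac{1}{10}$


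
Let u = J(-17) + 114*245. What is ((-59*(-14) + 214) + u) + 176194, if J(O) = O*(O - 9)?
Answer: 205606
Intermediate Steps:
J(O) = O*(-9 + O)
u = 28372 (u = -17*(-9 - 17) + 114*245 = -17*(-26) + 27930 = 442 + 27930 = 28372)
((-59*(-14) + 214) + u) + 176194 = ((-59*(-14) + 214) + 28372) + 176194 = ((826 + 214) + 28372) + 176194 = (1040 + 28372) + 176194 = 29412 + 176194 = 205606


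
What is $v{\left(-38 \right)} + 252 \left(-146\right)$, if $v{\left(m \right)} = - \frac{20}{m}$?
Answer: $- \frac{699038}{19} \approx -36792.0$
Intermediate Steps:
$v{\left(-38 \right)} + 252 \left(-146\right) = - \frac{20}{-38} + 252 \left(-146\right) = \left(-20\right) \left(- \frac{1}{38}\right) - 36792 = \frac{10}{19} - 36792 = - \frac{699038}{19}$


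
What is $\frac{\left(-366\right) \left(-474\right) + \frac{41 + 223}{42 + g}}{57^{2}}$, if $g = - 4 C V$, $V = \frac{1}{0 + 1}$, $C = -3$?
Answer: $\frac{1561400}{29241} \approx 53.398$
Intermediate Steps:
$V = 1$ ($V = 1^{-1} = 1$)
$g = 12$ ($g = \left(-4\right) \left(-3\right) 1 = 12 \cdot 1 = 12$)
$\frac{\left(-366\right) \left(-474\right) + \frac{41 + 223}{42 + g}}{57^{2}} = \frac{\left(-366\right) \left(-474\right) + \frac{41 + 223}{42 + 12}}{57^{2}} = \frac{173484 + \frac{264}{54}}{3249} = \left(173484 + 264 \cdot \frac{1}{54}\right) \frac{1}{3249} = \left(173484 + \frac{44}{9}\right) \frac{1}{3249} = \frac{1561400}{9} \cdot \frac{1}{3249} = \frac{1561400}{29241}$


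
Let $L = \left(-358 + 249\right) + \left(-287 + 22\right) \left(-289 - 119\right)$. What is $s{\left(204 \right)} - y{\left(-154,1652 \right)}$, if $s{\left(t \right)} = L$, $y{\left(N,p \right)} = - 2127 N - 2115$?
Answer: $-217432$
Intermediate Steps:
$L = 108011$ ($L = -109 - -108120 = -109 + 108120 = 108011$)
$y{\left(N,p \right)} = -2115 - 2127 N$
$s{\left(t \right)} = 108011$
$s{\left(204 \right)} - y{\left(-154,1652 \right)} = 108011 - \left(-2115 - -327558\right) = 108011 - \left(-2115 + 327558\right) = 108011 - 325443 = -217432$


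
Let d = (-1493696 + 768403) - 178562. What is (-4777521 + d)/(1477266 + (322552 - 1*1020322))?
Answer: -236724/32479 ≈ -7.2885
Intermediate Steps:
d = -903855 (d = -725293 - 178562 = -903855)
(-4777521 + d)/(1477266 + (322552 - 1*1020322)) = (-4777521 - 903855)/(1477266 + (322552 - 1*1020322)) = -5681376/(1477266 + (322552 - 1020322)) = -5681376/(1477266 - 697770) = -5681376/779496 = -5681376*1/779496 = -236724/32479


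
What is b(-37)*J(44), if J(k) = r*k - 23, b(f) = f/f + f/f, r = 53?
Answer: 4618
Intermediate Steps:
b(f) = 2 (b(f) = 1 + 1 = 2)
J(k) = -23 + 53*k (J(k) = 53*k - 23 = -23 + 53*k)
b(-37)*J(44) = 2*(-23 + 53*44) = 2*(-23 + 2332) = 2*2309 = 4618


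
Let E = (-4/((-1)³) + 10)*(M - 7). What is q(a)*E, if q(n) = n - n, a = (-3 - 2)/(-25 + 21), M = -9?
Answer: 0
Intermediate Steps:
a = 5/4 (a = -5/(-4) = -5*(-¼) = 5/4 ≈ 1.2500)
q(n) = 0
E = -224 (E = (-4/((-1)³) + 10)*(-9 - 7) = (-4/(-1) + 10)*(-16) = (-4*(-1) + 10)*(-16) = (4 + 10)*(-16) = 14*(-16) = -224)
q(a)*E = 0*(-224) = 0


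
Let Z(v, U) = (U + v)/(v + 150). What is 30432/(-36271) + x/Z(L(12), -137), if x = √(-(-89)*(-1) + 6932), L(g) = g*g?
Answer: -30432/36271 + 42*√6843 ≈ 3473.5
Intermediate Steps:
L(g) = g²
Z(v, U) = (U + v)/(150 + v)
x = √6843 (x = √(-1*89 + 6932) = √(-89 + 6932) = √6843 ≈ 82.722)
30432/(-36271) + x/Z(L(12), -137) = 30432/(-36271) + √6843/(((-137 + 12²)/(150 + 12²))) = 30432*(-1/36271) + √6843/(((-137 + 144)/(150 + 144))) = -30432/36271 + √6843/((7/294)) = -30432/36271 + √6843/(((1/294)*7)) = -30432/36271 + √6843/(1/42) = -30432/36271 + √6843*42 = -30432/36271 + 42*√6843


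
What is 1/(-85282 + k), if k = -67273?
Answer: -1/152555 ≈ -6.5550e-6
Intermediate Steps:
1/(-85282 + k) = 1/(-85282 - 67273) = 1/(-152555) = -1/152555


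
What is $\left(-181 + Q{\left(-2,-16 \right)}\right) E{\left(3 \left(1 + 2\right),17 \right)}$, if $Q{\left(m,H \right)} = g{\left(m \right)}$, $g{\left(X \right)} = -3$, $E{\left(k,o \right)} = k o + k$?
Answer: $-29808$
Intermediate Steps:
$E{\left(k,o \right)} = k + k o$
$Q{\left(m,H \right)} = -3$
$\left(-181 + Q{\left(-2,-16 \right)}\right) E{\left(3 \left(1 + 2\right),17 \right)} = \left(-181 - 3\right) 3 \left(1 + 2\right) \left(1 + 17\right) = - 184 \cdot 3 \cdot 3 \cdot 18 = - 184 \cdot 9 \cdot 18 = \left(-184\right) 162 = -29808$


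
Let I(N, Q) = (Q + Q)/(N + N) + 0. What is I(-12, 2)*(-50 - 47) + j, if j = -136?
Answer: -719/6 ≈ -119.83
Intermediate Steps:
I(N, Q) = Q/N (I(N, Q) = (2*Q)/((2*N)) + 0 = (2*Q)*(1/(2*N)) + 0 = Q/N + 0 = Q/N)
I(-12, 2)*(-50 - 47) + j = (2/(-12))*(-50 - 47) - 136 = (2*(-1/12))*(-97) - 136 = -⅙*(-97) - 136 = 97/6 - 136 = -719/6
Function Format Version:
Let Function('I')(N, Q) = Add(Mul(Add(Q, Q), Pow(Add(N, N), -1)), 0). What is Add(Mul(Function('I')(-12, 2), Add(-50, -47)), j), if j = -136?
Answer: Rational(-719, 6) ≈ -119.83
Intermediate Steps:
Function('I')(N, Q) = Mul(Q, Pow(N, -1)) (Function('I')(N, Q) = Add(Mul(Mul(2, Q), Pow(Mul(2, N), -1)), 0) = Add(Mul(Mul(2, Q), Mul(Rational(1, 2), Pow(N, -1))), 0) = Add(Mul(Q, Pow(N, -1)), 0) = Mul(Q, Pow(N, -1)))
Add(Mul(Function('I')(-12, 2), Add(-50, -47)), j) = Add(Mul(Mul(2, Pow(-12, -1)), Add(-50, -47)), -136) = Add(Mul(Mul(2, Rational(-1, 12)), -97), -136) = Add(Mul(Rational(-1, 6), -97), -136) = Add(Rational(97, 6), -136) = Rational(-719, 6)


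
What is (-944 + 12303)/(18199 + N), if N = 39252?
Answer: 11359/57451 ≈ 0.19772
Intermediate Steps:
(-944 + 12303)/(18199 + N) = (-944 + 12303)/(18199 + 39252) = 11359/57451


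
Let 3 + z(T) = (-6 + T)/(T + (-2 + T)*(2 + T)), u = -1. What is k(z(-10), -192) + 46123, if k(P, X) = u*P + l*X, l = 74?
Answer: 1372482/43 ≈ 31918.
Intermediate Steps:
z(T) = -3 + (-6 + T)/(T + (-2 + T)*(2 + T))
k(P, X) = -P + 74*X
k(z(-10), -192) + 46123 = (-(6 - 3*(-10)² - 2*(-10))/(-4 - 10 + (-10)²) + 74*(-192)) + 46123 = (-(6 - 3*100 + 20)/(-4 - 10 + 100) - 14208) + 46123 = (-(6 - 300 + 20)/86 - 14208) + 46123 = (-(-274)/86 - 14208) + 46123 = (-1*(-137/43) - 14208) + 46123 = (137/43 - 14208) + 46123 = -610807/43 + 46123 = 1372482/43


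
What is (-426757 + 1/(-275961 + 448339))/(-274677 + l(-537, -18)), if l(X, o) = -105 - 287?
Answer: 73563518145/47415844082 ≈ 1.5515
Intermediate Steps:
l(X, o) = -392
(-426757 + 1/(-275961 + 448339))/(-274677 + l(-537, -18)) = (-426757 + 1/(-275961 + 448339))/(-274677 - 392) = (-426757 + 1/172378)/(-275069) = (-426757 + 1/172378)*(-1/275069) = -73563518145/172378*(-1/275069) = 73563518145/47415844082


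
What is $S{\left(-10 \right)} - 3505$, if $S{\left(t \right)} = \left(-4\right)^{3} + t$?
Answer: $-3579$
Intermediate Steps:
$S{\left(t \right)} = -64 + t$
$S{\left(-10 \right)} - 3505 = \left(-64 - 10\right) - 3505 = -74 - 3505 = -3579$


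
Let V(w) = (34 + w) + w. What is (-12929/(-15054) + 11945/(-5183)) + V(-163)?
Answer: -22896074567/78024882 ≈ -293.45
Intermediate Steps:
V(w) = 34 + 2*w
(-12929/(-15054) + 11945/(-5183)) + V(-163) = (-12929/(-15054) + 11945/(-5183)) + (34 + 2*(-163)) = (-12929*(-1/15054) + 11945*(-1/5183)) + (34 - 326) = (12929/15054 - 11945/5183) - 292 = -112809023/78024882 - 292 = -22896074567/78024882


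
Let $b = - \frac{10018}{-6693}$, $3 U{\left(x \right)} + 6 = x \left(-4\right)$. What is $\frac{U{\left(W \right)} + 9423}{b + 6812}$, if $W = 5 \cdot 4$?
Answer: $\frac{62876273}{45602734} \approx 1.3788$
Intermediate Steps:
$W = 20$
$U{\left(x \right)} = -2 - \frac{4 x}{3}$ ($U{\left(x \right)} = -2 + \frac{x \left(-4\right)}{3} = -2 + \frac{\left(-4\right) x}{3} = -2 - \frac{4 x}{3}$)
$b = \frac{10018}{6693}$ ($b = \left(-10018\right) \left(- \frac{1}{6693}\right) = \frac{10018}{6693} \approx 1.4968$)
$\frac{U{\left(W \right)} + 9423}{b + 6812} = \frac{\left(-2 - \frac{80}{3}\right) + 9423}{\frac{10018}{6693} + 6812} = \frac{\left(-2 - \frac{80}{3}\right) + 9423}{\frac{45602734}{6693}} = \left(- \frac{86}{3} + 9423\right) \frac{6693}{45602734} = \frac{28183}{3} \cdot \frac{6693}{45602734} = \frac{62876273}{45602734}$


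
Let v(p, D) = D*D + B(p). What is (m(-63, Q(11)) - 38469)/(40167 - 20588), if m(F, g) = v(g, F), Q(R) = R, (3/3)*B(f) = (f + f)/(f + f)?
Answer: -34499/19579 ≈ -1.7620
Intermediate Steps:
B(f) = 1 (B(f) = (f + f)/(f + f) = (2*f)/((2*f)) = (2*f)*(1/(2*f)) = 1)
v(p, D) = 1 + D² (v(p, D) = D*D + 1 = D² + 1 = 1 + D²)
m(F, g) = 1 + F²
(m(-63, Q(11)) - 38469)/(40167 - 20588) = ((1 + (-63)²) - 38469)/(40167 - 20588) = ((1 + 3969) - 38469)/19579 = (3970 - 38469)*(1/19579) = -34499*1/19579 = -34499/19579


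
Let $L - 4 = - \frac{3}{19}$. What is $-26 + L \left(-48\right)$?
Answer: $- \frac{3998}{19} \approx -210.42$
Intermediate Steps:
$L = \frac{73}{19}$ ($L = 4 - \frac{3}{19} = \frac{73}{19} \approx 3.8421$)
$-26 + L \left(-48\right) = -26 + \frac{73}{19} \left(-48\right) = -26 - \frac{3504}{19} = - \frac{3998}{19}$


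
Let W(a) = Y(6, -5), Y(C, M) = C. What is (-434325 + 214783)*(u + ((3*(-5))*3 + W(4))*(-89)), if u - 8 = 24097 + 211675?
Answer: -52525643042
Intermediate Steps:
W(a) = 6
u = 235780 (u = 8 + (24097 + 211675) = 8 + 235772 = 235780)
(-434325 + 214783)*(u + ((3*(-5))*3 + W(4))*(-89)) = (-434325 + 214783)*(235780 + ((3*(-5))*3 + 6)*(-89)) = -219542*(235780 + (-15*3 + 6)*(-89)) = -219542*(235780 + (-45 + 6)*(-89)) = -219542*(235780 - 39*(-89)) = -219542*(235780 + 3471) = -219542*239251 = -52525643042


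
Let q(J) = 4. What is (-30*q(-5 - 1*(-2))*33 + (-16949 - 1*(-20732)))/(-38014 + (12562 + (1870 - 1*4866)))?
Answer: 177/28448 ≈ 0.0062219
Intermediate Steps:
(-30*q(-5 - 1*(-2))*33 + (-16949 - 1*(-20732)))/(-38014 + (12562 + (1870 - 1*4866))) = (-30*4*33 + (-16949 - 1*(-20732)))/(-38014 + (12562 + (1870 - 1*4866))) = (-120*33 + (-16949 + 20732))/(-38014 + (12562 + (1870 - 4866))) = (-3960 + 3783)/(-38014 + (12562 - 2996)) = -177/(-38014 + 9566) = -177/(-28448) = -177*(-1/28448) = 177/28448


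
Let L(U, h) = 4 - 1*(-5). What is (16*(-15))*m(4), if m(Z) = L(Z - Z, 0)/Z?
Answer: -540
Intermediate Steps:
L(U, h) = 9 (L(U, h) = 4 + 5 = 9)
m(Z) = 9/Z
(16*(-15))*m(4) = (16*(-15))*(9/4) = -2160/4 = -240*9/4 = -540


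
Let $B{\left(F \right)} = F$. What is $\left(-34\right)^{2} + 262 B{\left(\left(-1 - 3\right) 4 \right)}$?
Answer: $-3036$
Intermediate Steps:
$\left(-34\right)^{2} + 262 B{\left(\left(-1 - 3\right) 4 \right)} = \left(-34\right)^{2} + 262 \left(-1 - 3\right) 4 = 1156 + 262 \left(\left(-4\right) 4\right) = 1156 + 262 \left(-16\right) = 1156 - 4192 = -3036$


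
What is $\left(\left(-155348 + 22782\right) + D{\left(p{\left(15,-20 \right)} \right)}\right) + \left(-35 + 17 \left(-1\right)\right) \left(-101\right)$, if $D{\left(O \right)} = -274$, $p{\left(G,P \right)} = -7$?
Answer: $-127588$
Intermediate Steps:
$\left(\left(-155348 + 22782\right) + D{\left(p{\left(15,-20 \right)} \right)}\right) + \left(-35 + 17 \left(-1\right)\right) \left(-101\right) = \left(\left(-155348 + 22782\right) - 274\right) + \left(-35 + 17 \left(-1\right)\right) \left(-101\right) = \left(-132566 - 274\right) + \left(-35 - 17\right) \left(-101\right) = -132840 - -5252 = -132840 + 5252 = -127588$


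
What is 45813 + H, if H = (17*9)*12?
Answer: 47649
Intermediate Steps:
H = 1836 (H = 153*12 = 1836)
45813 + H = 45813 + 1836 = 47649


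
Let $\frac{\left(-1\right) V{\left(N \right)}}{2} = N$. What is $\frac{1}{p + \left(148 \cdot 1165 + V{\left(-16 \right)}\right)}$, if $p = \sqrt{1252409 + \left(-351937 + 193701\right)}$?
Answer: $\frac{172452}{29738598131} - \frac{\sqrt{1094173}}{29738598131} \approx 5.7638 \cdot 10^{-6}$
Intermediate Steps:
$V{\left(N \right)} = - 2 N$
$p = \sqrt{1094173}$ ($p = \sqrt{1252409 - 158236} = \sqrt{1094173} \approx 1046.0$)
$\frac{1}{p + \left(148 \cdot 1165 + V{\left(-16 \right)}\right)} = \frac{1}{\sqrt{1094173} + \left(148 \cdot 1165 - -32\right)} = \frac{1}{\sqrt{1094173} + \left(172420 + 32\right)} = \frac{1}{\sqrt{1094173} + 172452} = \frac{1}{172452 + \sqrt{1094173}}$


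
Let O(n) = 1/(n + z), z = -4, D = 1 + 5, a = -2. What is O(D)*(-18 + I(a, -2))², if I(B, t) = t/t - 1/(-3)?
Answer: 1250/9 ≈ 138.89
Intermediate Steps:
D = 6
I(B, t) = 4/3 (I(B, t) = 1 - 1*(-⅓) = 1 + ⅓ = 4/3)
O(n) = 1/(-4 + n) (O(n) = 1/(n - 4) = 1/(-4 + n))
O(D)*(-18 + I(a, -2))² = (-18 + 4/3)²/(-4 + 6) = (-50/3)²/2 = (½)*(2500/9) = 1250/9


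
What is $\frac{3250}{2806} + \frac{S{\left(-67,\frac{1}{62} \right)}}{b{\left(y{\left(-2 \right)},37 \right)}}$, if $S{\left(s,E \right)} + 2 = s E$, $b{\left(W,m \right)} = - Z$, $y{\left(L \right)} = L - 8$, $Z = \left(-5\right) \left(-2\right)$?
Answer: $\frac{1275473}{869860} \approx 1.4663$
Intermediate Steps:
$Z = 10$
$y{\left(L \right)} = -8 + L$
$b{\left(W,m \right)} = -10$ ($b{\left(W,m \right)} = \left(-1\right) 10 = -10$)
$S{\left(s,E \right)} = -2 + E s$ ($S{\left(s,E \right)} = -2 + s E = -2 + E s$)
$\frac{3250}{2806} + \frac{S{\left(-67,\frac{1}{62} \right)}}{b{\left(y{\left(-2 \right)},37 \right)}} = \frac{3250}{2806} + \frac{-2 + \frac{1}{62} \left(-67\right)}{-10} = 3250 \cdot \frac{1}{2806} + \left(-2 + \frac{1}{62} \left(-67\right)\right) \left(- \frac{1}{10}\right) = \frac{1625}{1403} + \left(-2 - \frac{67}{62}\right) \left(- \frac{1}{10}\right) = \frac{1625}{1403} - - \frac{191}{620} = \frac{1625}{1403} + \frac{191}{620} = \frac{1275473}{869860}$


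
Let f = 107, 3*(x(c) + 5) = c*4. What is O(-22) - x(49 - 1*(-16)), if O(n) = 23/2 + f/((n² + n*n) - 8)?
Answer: -67253/960 ≈ -70.055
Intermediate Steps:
x(c) = -5 + 4*c/3 (x(c) = -5 + (c*4)/3 = -5 + (4*c)/3 = -5 + 4*c/3)
O(n) = 23/2 + 107/(-8 + 2*n²) (O(n) = 23/2 + 107/((n² + n*n) - 8) = 23*(½) + 107/((n² + n²) - 8) = 23/2 + 107/(2*n² - 8) = 23/2 + 107/(-8 + 2*n²))
O(-22) - x(49 - 1*(-16)) = (15 + 23*(-22)²)/(2*(-4 + (-22)²)) - (-5 + 4*(49 - 1*(-16))/3) = (15 + 23*484)/(2*(-4 + 484)) - (-5 + 4*(49 + 16)/3) = (½)*(15 + 11132)/480 - (-5 + (4/3)*65) = (½)*(1/480)*11147 - (-5 + 260/3) = 11147/960 - 1*245/3 = 11147/960 - 245/3 = -67253/960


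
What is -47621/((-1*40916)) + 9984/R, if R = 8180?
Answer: 199511281/83673220 ≈ 2.3844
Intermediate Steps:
-47621/((-1*40916)) + 9984/R = -47621/((-1*40916)) + 9984/8180 = -47621/(-40916) + 9984*(1/8180) = -47621*(-1/40916) + 2496/2045 = 47621/40916 + 2496/2045 = 199511281/83673220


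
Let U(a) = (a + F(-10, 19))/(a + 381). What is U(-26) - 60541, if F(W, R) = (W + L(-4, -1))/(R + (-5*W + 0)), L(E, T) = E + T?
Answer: -494317868/8165 ≈ -60541.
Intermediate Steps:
F(W, R) = (-5 + W)/(R - 5*W) (F(W, R) = (W + (-4 - 1))/(R + (-5*W + 0)) = (W - 5)/(R - 5*W) = (-5 + W)/(R - 5*W))
U(a) = (-5/23 + a)/(381 + a) (U(a) = (a + (-5 - 10)/(19 - 5*(-10)))/(a + 381) = (a - 15/(19 + 50))/(381 + a) = (a - 15/69)/(381 + a) = (a + (1/69)*(-15))/(381 + a) = (a - 5/23)/(381 + a) = (-5/23 + a)/(381 + a))
U(-26) - 60541 = (-5/23 - 26)/(381 - 26) - 60541 = -603/23/355 - 60541 = (1/355)*(-603/23) - 60541 = -603/8165 - 60541 = -494317868/8165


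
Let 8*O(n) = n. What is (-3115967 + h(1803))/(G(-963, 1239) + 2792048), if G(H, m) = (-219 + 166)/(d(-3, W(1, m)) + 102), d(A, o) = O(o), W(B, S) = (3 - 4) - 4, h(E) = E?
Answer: -631396751/566087626 ≈ -1.1154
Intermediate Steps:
O(n) = n/8
W(B, S) = -5 (W(B, S) = -1 - 4 = -5)
d(A, o) = o/8
G(H, m) = -424/811 (G(H, m) = (-219 + 166)/((⅛)*(-5) + 102) = -53/(-5/8 + 102) = -53/811/8 = -53*8/811 = -424/811)
(-3115967 + h(1803))/(G(-963, 1239) + 2792048) = (-3115967 + 1803)/(-424/811 + 2792048) = -3114164/2264350504/811 = -3114164*811/2264350504 = -631396751/566087626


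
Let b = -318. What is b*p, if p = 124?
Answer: -39432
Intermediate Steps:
b*p = -318*124 = -39432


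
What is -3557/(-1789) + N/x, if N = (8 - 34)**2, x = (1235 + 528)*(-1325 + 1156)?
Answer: 6263835/3154007 ≈ 1.9860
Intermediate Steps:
x = -297947 (x = 1763*(-169) = -297947)
N = 676 (N = (-26)**2 = 676)
-3557/(-1789) + N/x = -3557/(-1789) + 676/(-297947) = -3557*(-1/1789) + 676*(-1/297947) = 3557/1789 - 4/1763 = 6263835/3154007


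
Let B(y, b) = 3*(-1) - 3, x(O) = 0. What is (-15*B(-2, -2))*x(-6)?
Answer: 0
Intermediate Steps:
B(y, b) = -6 (B(y, b) = -3 - 3 = -6)
(-15*B(-2, -2))*x(-6) = -15*(-6)*0 = 90*0 = 0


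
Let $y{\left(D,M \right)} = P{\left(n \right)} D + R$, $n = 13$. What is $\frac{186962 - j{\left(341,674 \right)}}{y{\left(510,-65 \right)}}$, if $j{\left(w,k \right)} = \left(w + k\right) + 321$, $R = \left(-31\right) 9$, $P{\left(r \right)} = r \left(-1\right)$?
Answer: $- \frac{26518}{987} \approx -26.867$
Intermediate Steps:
$P{\left(r \right)} = - r$
$R = -279$
$j{\left(w,k \right)} = 321 + k + w$ ($j{\left(w,k \right)} = \left(k + w\right) + 321 = 321 + k + w$)
$y{\left(D,M \right)} = -279 - 13 D$ ($y{\left(D,M \right)} = \left(-1\right) 13 D - 279 = - 13 D - 279 = -279 - 13 D$)
$\frac{186962 - j{\left(341,674 \right)}}{y{\left(510,-65 \right)}} = \frac{186962 - \left(321 + 674 + 341\right)}{-279 - 6630} = \frac{186962 - 1336}{-279 - 6630} = \frac{186962 - 1336}{-6909} = 185626 \left(- \frac{1}{6909}\right) = - \frac{26518}{987}$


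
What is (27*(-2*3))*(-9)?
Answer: 1458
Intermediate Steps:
(27*(-2*3))*(-9) = (27*(-6))*(-9) = -162*(-9) = 1458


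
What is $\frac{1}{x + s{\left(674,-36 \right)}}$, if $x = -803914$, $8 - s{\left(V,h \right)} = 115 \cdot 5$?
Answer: $- \frac{1}{804481} \approx -1.243 \cdot 10^{-6}$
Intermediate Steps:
$s{\left(V,h \right)} = -567$ ($s{\left(V,h \right)} = 8 - 115 \cdot 5 = 8 - 575 = -567$)
$\frac{1}{x + s{\left(674,-36 \right)}} = \frac{1}{-803914 - 567} = \frac{1}{-804481} = - \frac{1}{804481}$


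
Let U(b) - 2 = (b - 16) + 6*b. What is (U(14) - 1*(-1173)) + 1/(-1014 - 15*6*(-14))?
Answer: 309223/246 ≈ 1257.0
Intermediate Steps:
U(b) = -14 + 7*b (U(b) = 2 + ((b - 16) + 6*b) = 2 + ((-16 + b) + 6*b) = 2 + (-16 + 7*b) = -14 + 7*b)
(U(14) - 1*(-1173)) + 1/(-1014 - 15*6*(-14)) = ((-14 + 7*14) - 1*(-1173)) + 1/(-1014 - 15*6*(-14)) = ((-14 + 98) + 1173) + 1/(-1014 - 90*(-14)) = (84 + 1173) + 1/(-1014 + 1260) = 1257 + 1/246 = 309223/246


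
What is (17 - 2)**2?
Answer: 225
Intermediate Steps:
(17 - 2)**2 = 15**2 = 225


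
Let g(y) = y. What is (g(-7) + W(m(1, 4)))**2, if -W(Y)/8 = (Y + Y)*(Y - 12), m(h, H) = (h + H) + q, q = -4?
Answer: 28561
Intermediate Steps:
m(h, H) = -4 + H + h (m(h, H) = (h + H) - 4 = (H + h) - 4 = -4 + H + h)
W(Y) = -16*Y*(-12 + Y) (W(Y) = -8*(Y + Y)*(Y - 12) = -8*2*Y*(-12 + Y) = -16*Y*(-12 + Y))
(g(-7) + W(m(1, 4)))**2 = (-7 + 16*(-4 + 4 + 1)*(12 - (-4 + 4 + 1)))**2 = (-7 + 16*1*(12 - 1*1))**2 = (-7 + 16*1*(12 - 1))**2 = (-7 + 16*1*11)**2 = (-7 + 176)**2 = 169**2 = 28561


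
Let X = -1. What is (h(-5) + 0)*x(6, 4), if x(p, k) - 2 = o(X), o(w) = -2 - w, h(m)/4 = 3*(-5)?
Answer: -60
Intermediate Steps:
h(m) = -60 (h(m) = 4*(3*(-5)) = 4*(-15) = -60)
x(p, k) = 1 (x(p, k) = 2 + (-2 - 1*(-1)) = 2 + (-2 + 1) = 2 - 1 = 1)
(h(-5) + 0)*x(6, 4) = (-60 + 0)*1 = -60*1 = -60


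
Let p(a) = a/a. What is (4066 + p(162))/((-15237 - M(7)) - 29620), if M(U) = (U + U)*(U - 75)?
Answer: -4067/43905 ≈ -0.092632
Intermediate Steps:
M(U) = 2*U*(-75 + U) (M(U) = (2*U)*(-75 + U) = 2*U*(-75 + U))
p(a) = 1
(4066 + p(162))/((-15237 - M(7)) - 29620) = (4066 + 1)/((-15237 - 2*7*(-75 + 7)) - 29620) = 4067/((-15237 - 2*7*(-68)) - 29620) = 4067/((-15237 - 1*(-952)) - 29620) = 4067/((-15237 + 952) - 29620) = 4067/(-14285 - 29620) = 4067/(-43905) = 4067*(-1/43905) = -4067/43905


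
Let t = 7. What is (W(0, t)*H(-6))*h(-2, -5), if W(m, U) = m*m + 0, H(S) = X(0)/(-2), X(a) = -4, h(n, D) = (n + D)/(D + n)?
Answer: 0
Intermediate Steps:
h(n, D) = 1 (h(n, D) = (D + n)/(D + n) = 1)
H(S) = 2 (H(S) = -4/(-2) = -4*(-½) = 2)
W(m, U) = m² (W(m, U) = m² + 0 = m²)
(W(0, t)*H(-6))*h(-2, -5) = (0²*2)*1 = (0*2)*1 = 0*1 = 0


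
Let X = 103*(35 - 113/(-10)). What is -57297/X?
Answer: -572970/47689 ≈ -12.015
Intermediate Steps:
X = 47689/10 (X = 103*(35 - 113*(-1/10)) = 103*(35 + 113/10) = 103*(463/10) = 47689/10 ≈ 4768.9)
-57297/X = -57297/47689/10 = -57297*10/47689 = -572970/47689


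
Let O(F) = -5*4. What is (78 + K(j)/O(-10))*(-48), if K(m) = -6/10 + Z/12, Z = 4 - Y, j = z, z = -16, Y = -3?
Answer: -93601/25 ≈ -3744.0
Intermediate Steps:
O(F) = -20
j = -16
Z = 7 (Z = 4 - 1*(-3) = 4 + 3 = 7)
K(m) = -1/60 (K(m) = -6/10 + 7/12 = -6*1/10 + 7*(1/12) = -3/5 + 7/12 = -1/60)
(78 + K(j)/O(-10))*(-48) = (78 - 1/60/(-20))*(-48) = (78 - 1/60*(-1/20))*(-48) = (78 + 1/1200)*(-48) = (93601/1200)*(-48) = -93601/25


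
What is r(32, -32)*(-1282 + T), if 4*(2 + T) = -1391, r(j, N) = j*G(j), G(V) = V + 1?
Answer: -1723128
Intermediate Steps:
G(V) = 1 + V
r(j, N) = j*(1 + j)
T = -1399/4 (T = -2 + (¼)*(-1391) = -2 - 1391/4 = -1399/4 ≈ -349.75)
r(32, -32)*(-1282 + T) = (32*(1 + 32))*(-1282 - 1399/4) = (32*33)*(-6527/4) = 1056*(-6527/4) = -1723128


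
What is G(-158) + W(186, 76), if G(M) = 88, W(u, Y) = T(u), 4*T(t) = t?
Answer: 269/2 ≈ 134.50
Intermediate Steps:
T(t) = t/4
W(u, Y) = u/4
G(-158) + W(186, 76) = 88 + (1/4)*186 = 88 + 93/2 = 269/2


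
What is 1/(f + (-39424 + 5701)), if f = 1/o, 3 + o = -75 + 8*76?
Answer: -530/17873189 ≈ -2.9653e-5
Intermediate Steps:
o = 530 (o = -3 + (-75 + 8*76) = -3 + (-75 + 608) = -3 + 533 = 530)
f = 1/530 ≈ 0.0018868
1/(f + (-39424 + 5701)) = 1/(1/530 + (-39424 + 5701)) = 1/(1/530 - 33723) = 1/(-17873189/530) = -530/17873189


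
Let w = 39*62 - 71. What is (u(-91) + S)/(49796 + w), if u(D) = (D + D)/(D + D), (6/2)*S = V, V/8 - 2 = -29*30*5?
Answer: -34781/156429 ≈ -0.22234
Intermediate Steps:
V = -34784 (V = 16 + 8*(-29*30*5) = 16 + 8*(-870*5) = 16 + 8*(-4350) = 16 - 34800 = -34784)
S = -34784/3 (S = (⅓)*(-34784) = -34784/3 ≈ -11595.)
w = 2347 (w = 2418 - 71 = 2347)
u(D) = 1 (u(D) = (2*D)/((2*D)) = (2*D)*(1/(2*D)) = 1)
(u(-91) + S)/(49796 + w) = (1 - 34784/3)/(49796 + 2347) = -34781/3/52143 = -34781/3*1/52143 = -34781/156429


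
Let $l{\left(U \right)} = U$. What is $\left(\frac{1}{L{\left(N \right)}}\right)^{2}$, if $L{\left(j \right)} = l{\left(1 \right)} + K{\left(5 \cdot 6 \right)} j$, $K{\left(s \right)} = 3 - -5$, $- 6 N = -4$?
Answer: $\frac{9}{361} \approx 0.024931$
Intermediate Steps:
$N = \frac{2}{3}$ ($N = \left(- \frac{1}{6}\right) \left(-4\right) = \frac{2}{3} \approx 0.66667$)
$K{\left(s \right)} = 8$ ($K{\left(s \right)} = 3 + 5 = 8$)
$L{\left(j \right)} = 1 + 8 j$
$\left(\frac{1}{L{\left(N \right)}}\right)^{2} = \left(\frac{1}{1 + 8 \cdot \frac{2}{3}}\right)^{2} = \left(\frac{1}{1 + \frac{16}{3}}\right)^{2} = \left(\frac{1}{\frac{19}{3}}\right)^{2} = \left(\frac{3}{19}\right)^{2} = \frac{9}{361}$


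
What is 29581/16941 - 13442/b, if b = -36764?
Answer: 50586031/23954574 ≈ 2.1117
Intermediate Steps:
29581/16941 - 13442/b = 29581/16941 - 13442/(-36764) = 29581*(1/16941) - 13442*(-1/36764) = 29581/16941 + 517/1414 = 50586031/23954574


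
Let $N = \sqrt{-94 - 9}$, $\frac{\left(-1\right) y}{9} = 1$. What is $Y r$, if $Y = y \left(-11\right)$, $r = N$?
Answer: $99 i \sqrt{103} \approx 1004.7 i$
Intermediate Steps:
$y = -9$ ($y = \left(-9\right) 1 = -9$)
$N = i \sqrt{103}$ ($N = \sqrt{-103} = i \sqrt{103} \approx 10.149 i$)
$r = i \sqrt{103} \approx 10.149 i$
$Y = 99$ ($Y = \left(-9\right) \left(-11\right) = 99$)
$Y r = 99 i \sqrt{103}$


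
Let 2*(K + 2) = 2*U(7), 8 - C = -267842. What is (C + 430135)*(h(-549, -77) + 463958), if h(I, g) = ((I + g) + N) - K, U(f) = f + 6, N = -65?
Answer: 323345739160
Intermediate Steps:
C = 267850 (C = 8 - 1*(-267842) = 8 + 267842 = 267850)
U(f) = 6 + f
K = 11 (K = -2 + (2*(6 + 7))/2 = -2 + (2*13)/2 = -2 + (1/2)*26 = -2 + 13 = 11)
h(I, g) = -76 + I + g (h(I, g) = ((I + g) - 65) - 1*11 = (-65 + I + g) - 11 = -76 + I + g)
(C + 430135)*(h(-549, -77) + 463958) = (267850 + 430135)*((-76 - 549 - 77) + 463958) = 697985*(-702 + 463958) = 697985*463256 = 323345739160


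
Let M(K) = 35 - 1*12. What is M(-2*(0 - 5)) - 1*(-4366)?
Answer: 4389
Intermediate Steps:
M(K) = 23 (M(K) = 35 - 12 = 23)
M(-2*(0 - 5)) - 1*(-4366) = 23 - 1*(-4366) = 23 + 4366 = 4389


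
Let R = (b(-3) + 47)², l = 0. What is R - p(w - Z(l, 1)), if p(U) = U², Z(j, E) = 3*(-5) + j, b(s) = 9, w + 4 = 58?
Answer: -1625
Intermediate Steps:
w = 54 (w = -4 + 58 = 54)
Z(j, E) = -15 + j
R = 3136 (R = (9 + 47)² = 56² = 3136)
R - p(w - Z(l, 1)) = 3136 - (54 - (-15 + 0))² = 3136 - (54 - 1*(-15))² = 3136 - (54 + 15)² = 3136 - 1*69² = 3136 - 1*4761 = 3136 - 4761 = -1625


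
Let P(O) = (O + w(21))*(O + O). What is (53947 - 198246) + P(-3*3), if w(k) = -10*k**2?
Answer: -64757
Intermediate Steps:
P(O) = 2*O*(-4410 + O) (P(O) = (O - 10*21**2)*(O + O) = (O - 10*441)*(2*O) = (O - 4410)*(2*O) = (-4410 + O)*(2*O) = 2*O*(-4410 + O))
(53947 - 198246) + P(-3*3) = (53947 - 198246) + 2*(-3*3)*(-4410 - 3*3) = -144299 + 2*(-9)*(-4410 - 9) = -144299 + 2*(-9)*(-4419) = -144299 + 79542 = -64757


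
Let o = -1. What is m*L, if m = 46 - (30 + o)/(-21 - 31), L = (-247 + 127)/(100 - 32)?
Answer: -36315/442 ≈ -82.161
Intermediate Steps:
L = -30/17 (L = -120/68 = -120*1/68 = -30/17 ≈ -1.7647)
m = 2421/52 (m = 46 - (30 - 1)/(-21 - 31) = 46 - 29/(-52) = 46 - 29*(-1)/52 = 46 - 1*(-29/52) = 46 + 29/52 = 2421/52 ≈ 46.558)
m*L = (2421/52)*(-30/17) = -36315/442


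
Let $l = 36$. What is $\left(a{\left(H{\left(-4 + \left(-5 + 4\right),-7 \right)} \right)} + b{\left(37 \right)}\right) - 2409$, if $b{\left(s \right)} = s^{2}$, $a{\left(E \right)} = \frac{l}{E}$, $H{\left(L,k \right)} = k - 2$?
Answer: $-1044$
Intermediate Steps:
$H{\left(L,k \right)} = -2 + k$
$a{\left(E \right)} = \frac{36}{E}$
$\left(a{\left(H{\left(-4 + \left(-5 + 4\right),-7 \right)} \right)} + b{\left(37 \right)}\right) - 2409 = \left(\frac{36}{-2 - 7} + 37^{2}\right) - 2409 = \left(\frac{36}{-9} + 1369\right) - 2409 = \left(36 \left(- \frac{1}{9}\right) + 1369\right) - 2409 = \left(-4 + 1369\right) - 2409 = 1365 - 2409 = -1044$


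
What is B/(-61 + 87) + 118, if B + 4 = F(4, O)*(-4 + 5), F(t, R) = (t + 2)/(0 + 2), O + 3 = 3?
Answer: 3067/26 ≈ 117.96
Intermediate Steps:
O = 0 (O = -3 + 3 = 0)
F(t, R) = 1 + t/2 (F(t, R) = (2 + t)/2 = (2 + t)*(½) = 1 + t/2)
B = -1 (B = -4 + (1 + (½)*4)*(-4 + 5) = -4 + (1 + 2)*1 = -4 + 3*1 = -4 + 3 = -1)
B/(-61 + 87) + 118 = -1/(-61 + 87) + 118 = -1/26 + 118 = 3067/26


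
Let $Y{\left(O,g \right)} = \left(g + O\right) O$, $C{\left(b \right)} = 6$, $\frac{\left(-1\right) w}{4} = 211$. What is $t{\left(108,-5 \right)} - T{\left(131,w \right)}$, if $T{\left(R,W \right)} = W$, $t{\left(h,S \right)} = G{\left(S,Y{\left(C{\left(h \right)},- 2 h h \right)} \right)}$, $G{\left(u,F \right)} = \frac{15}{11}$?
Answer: $\frac{9299}{11} \approx 845.36$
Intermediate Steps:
$w = -844$ ($w = \left(-4\right) 211 = -844$)
$Y{\left(O,g \right)} = O \left(O + g\right)$ ($Y{\left(O,g \right)} = \left(O + g\right) O = O \left(O + g\right)$)
$G{\left(u,F \right)} = \frac{15}{11}$ ($G{\left(u,F \right)} = 15 \cdot \frac{1}{11} = \frac{15}{11}$)
$t{\left(h,S \right)} = \frac{15}{11}$
$t{\left(108,-5 \right)} - T{\left(131,w \right)} = \frac{15}{11} - -844 = \frac{15}{11} + 844 = \frac{9299}{11}$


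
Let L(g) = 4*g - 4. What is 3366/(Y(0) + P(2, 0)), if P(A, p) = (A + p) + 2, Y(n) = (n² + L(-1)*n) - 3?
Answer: 3366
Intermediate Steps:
L(g) = -4 + 4*g
Y(n) = -3 + n² - 8*n (Y(n) = (n² + (-4 + 4*(-1))*n) - 3 = (n² + (-4 - 4)*n) - 3 = (n² - 8*n) - 3 = -3 + n² - 8*n)
P(A, p) = 2 + A + p
3366/(Y(0) + P(2, 0)) = 3366/((-3 + 0² - 8*0) + (2 + 2 + 0)) = 3366/((-3 + 0 + 0) + 4) = 3366/(-3 + 4) = 3366/1 = 3366*1 = 3366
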